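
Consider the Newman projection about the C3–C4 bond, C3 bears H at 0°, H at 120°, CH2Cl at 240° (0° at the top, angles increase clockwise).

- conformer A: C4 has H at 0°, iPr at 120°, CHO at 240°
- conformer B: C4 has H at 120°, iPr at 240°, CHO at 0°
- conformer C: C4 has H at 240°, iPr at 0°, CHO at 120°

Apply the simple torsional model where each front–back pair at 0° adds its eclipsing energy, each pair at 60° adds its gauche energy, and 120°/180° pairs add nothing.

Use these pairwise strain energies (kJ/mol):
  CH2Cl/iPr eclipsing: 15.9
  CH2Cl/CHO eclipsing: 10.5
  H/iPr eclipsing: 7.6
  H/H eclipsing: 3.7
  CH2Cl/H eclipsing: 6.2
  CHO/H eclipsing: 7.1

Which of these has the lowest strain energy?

A (eclipsed): H(0°)/H(0°) eclipsed 3.7; H(120°)/iPr(120°) eclipsed 7.6; CH2Cl(240°)/CHO(240°) eclipsed 10.5 → 21.8 kJ/mol.
B (eclipsed): H(0°)/CHO(0°) eclipsed 7.1; H(120°)/H(120°) eclipsed 3.7; CH2Cl(240°)/iPr(240°) eclipsed 15.9 → 26.7 kJ/mol.
C (eclipsed): H(0°)/iPr(0°) eclipsed 7.6; H(120°)/CHO(120°) eclipsed 7.1; CH2Cl(240°)/H(240°) eclipsed 6.2 → 20.9 kJ/mol.
C has the lowest total (20.9 kJ/mol).

C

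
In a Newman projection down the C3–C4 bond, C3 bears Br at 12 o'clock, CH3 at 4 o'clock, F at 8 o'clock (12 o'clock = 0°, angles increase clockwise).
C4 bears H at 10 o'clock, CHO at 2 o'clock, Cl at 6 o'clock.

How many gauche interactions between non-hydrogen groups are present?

Non-H gauche pairs: Br(0°)/CHO(60°); CH3(120°)/CHO(60°); CH3(120°)/Cl(180°); F(240°)/Cl(180°) — 4 interactions.

4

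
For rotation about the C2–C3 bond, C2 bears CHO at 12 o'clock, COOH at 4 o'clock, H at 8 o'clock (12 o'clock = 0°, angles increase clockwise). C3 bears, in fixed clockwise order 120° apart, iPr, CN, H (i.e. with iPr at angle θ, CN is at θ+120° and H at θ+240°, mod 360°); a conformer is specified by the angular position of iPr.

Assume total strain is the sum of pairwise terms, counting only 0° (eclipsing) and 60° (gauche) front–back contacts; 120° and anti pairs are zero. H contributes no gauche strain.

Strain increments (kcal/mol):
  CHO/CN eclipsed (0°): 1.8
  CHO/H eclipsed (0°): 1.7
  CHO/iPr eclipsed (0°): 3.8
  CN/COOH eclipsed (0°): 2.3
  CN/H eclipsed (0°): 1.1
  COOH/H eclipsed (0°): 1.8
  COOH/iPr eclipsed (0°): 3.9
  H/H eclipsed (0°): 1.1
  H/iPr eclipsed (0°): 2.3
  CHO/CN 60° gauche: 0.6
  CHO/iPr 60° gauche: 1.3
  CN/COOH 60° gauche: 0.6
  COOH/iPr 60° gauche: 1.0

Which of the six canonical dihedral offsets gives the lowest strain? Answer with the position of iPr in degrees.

iPr at 0° (eclipsed): CHO(0°)/iPr(0°) eclipsed 3.8; COOH(120°)/CN(120°) eclipsed 2.3; H(240°)/H(240°) eclipsed 1.1 → 7.2 kcal/mol.
iPr at 60° (staggered): CHO(0°)/iPr(60°) gauche 1.3; COOH(120°)/iPr(60°) gauche 1.0; COOH(120°)/CN(180°) gauche 0.6 → 2.9 kcal/mol.
iPr at 120° (eclipsed): CHO(0°)/H(0°) eclipsed 1.7; COOH(120°)/iPr(120°) eclipsed 3.9; H(240°)/CN(240°) eclipsed 1.1 → 6.7 kcal/mol.
iPr at 180° (staggered): CHO(0°)/CN(300°) gauche 0.6; COOH(120°)/iPr(180°) gauche 1.0 → 1.6 kcal/mol.
iPr at 240° (eclipsed): CHO(0°)/CN(0°) eclipsed 1.8; COOH(120°)/H(120°) eclipsed 1.8; H(240°)/iPr(240°) eclipsed 2.3 → 5.9 kcal/mol.
iPr at 300° (staggered): CHO(0°)/iPr(300°) gauche 1.3; CHO(0°)/CN(60°) gauche 0.6; COOH(120°)/CN(60°) gauche 0.6 → 2.5 kcal/mol.
The minimum (1.6 kcal/mol) occurs with iPr at 180°.

180°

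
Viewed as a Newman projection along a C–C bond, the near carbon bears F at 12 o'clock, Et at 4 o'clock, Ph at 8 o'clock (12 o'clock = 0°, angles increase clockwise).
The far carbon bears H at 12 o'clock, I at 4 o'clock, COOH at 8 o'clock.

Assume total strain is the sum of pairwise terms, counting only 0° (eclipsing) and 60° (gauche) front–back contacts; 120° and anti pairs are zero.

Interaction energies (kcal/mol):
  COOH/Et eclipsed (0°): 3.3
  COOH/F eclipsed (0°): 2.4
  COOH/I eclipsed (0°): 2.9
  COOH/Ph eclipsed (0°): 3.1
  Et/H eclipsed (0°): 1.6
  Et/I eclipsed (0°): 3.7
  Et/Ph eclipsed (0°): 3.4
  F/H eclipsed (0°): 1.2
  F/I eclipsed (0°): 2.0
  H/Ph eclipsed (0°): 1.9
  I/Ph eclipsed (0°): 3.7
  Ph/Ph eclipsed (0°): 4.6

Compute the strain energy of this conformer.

8.0 kcal/mol

This conformer (eclipsed): F(0°)/H(0°) eclipsed 1.2; Et(120°)/I(120°) eclipsed 3.7; Ph(240°)/COOH(240°) eclipsed 3.1 → 8.0 kcal/mol.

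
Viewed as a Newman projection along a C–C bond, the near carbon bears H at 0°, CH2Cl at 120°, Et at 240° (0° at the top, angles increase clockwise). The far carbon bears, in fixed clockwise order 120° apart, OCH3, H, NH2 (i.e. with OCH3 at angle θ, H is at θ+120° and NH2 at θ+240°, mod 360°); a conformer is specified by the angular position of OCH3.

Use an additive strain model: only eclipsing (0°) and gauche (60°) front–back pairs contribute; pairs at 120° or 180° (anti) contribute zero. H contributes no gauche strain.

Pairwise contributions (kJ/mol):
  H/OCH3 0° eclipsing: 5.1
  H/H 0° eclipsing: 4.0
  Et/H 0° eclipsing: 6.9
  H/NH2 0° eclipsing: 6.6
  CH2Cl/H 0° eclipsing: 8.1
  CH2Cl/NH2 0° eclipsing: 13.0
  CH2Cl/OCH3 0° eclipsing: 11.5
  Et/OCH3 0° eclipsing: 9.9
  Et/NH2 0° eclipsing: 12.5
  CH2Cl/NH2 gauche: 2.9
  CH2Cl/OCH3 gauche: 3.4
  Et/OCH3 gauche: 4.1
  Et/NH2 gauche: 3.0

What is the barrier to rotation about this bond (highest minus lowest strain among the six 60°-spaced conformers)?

OCH3 at 0° (eclipsed): H–OCH3 eclipsed, CH2Cl–H eclipsed, Et–NH2 eclipsed; 5.1 + 8.1 + 12.5 = 25.7 kJ/mol.
OCH3 at 60° (staggered): CH2Cl–OCH3 gauche, Et–NH2 gauche; 3.4 + 3.0 = 6.4 kJ/mol.
OCH3 at 120° (eclipsed): H–NH2 eclipsed, CH2Cl–OCH3 eclipsed, Et–H eclipsed; 6.6 + 11.5 + 6.9 = 25.0 kJ/mol.
OCH3 at 180° (staggered): CH2Cl–OCH3 gauche, CH2Cl–NH2 gauche, Et–OCH3 gauche; 3.4 + 2.9 + 4.1 = 10.4 kJ/mol.
OCH3 at 240° (eclipsed): H–H eclipsed, CH2Cl–NH2 eclipsed, Et–OCH3 eclipsed; 4.0 + 13.0 + 9.9 = 26.9 kJ/mol.
OCH3 at 300° (staggered): CH2Cl–NH2 gauche, Et–OCH3 gauche, Et–NH2 gauche; 2.9 + 4.1 + 3.0 = 10.0 kJ/mol.
Max at 240° (26.9 kJ/mol), min at 60° (6.4 kJ/mol); barrier = 20.5 kJ/mol.

20.5 kJ/mol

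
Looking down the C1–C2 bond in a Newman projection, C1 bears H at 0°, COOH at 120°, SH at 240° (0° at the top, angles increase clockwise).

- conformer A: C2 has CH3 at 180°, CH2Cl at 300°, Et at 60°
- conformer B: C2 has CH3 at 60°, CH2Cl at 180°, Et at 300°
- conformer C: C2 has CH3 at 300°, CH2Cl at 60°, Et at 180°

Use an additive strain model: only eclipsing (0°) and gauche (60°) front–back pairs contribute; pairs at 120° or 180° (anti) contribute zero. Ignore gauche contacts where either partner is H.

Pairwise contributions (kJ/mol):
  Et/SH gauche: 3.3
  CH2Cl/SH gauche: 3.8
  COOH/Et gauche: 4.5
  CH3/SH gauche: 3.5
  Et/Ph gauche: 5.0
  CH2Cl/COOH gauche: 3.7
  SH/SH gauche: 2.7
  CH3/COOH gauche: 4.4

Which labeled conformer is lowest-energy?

A (staggered): COOH–CH3 gauche, COOH–Et gauche, SH–CH3 gauche, SH–CH2Cl gauche; 4.4 + 4.5 + 3.5 + 3.8 = 16.2 kJ/mol.
B (staggered): COOH–CH3 gauche, COOH–CH2Cl gauche, SH–CH2Cl gauche, SH–Et gauche; 4.4 + 3.7 + 3.8 + 3.3 = 15.2 kJ/mol.
C (staggered): COOH–CH2Cl gauche, COOH–Et gauche, SH–CH3 gauche, SH–Et gauche; 3.7 + 4.5 + 3.5 + 3.3 = 15.0 kJ/mol.
C has the lowest total (15.0 kJ/mol).

C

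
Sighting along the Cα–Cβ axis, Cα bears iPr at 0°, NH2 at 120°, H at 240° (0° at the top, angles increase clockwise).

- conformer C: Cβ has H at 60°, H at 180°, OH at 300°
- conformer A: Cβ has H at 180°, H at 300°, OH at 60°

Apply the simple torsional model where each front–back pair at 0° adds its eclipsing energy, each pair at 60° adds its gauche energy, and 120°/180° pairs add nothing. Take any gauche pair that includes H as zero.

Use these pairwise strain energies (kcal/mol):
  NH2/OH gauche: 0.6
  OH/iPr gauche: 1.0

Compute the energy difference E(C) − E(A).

-0.6 kcal/mol

C (staggered): iPr(0°)/OH(300°) gauche 1.0 → 1.0 kcal/mol.
A (staggered): iPr(0°)/OH(60°) gauche 1.0; NH2(120°)/OH(60°) gauche 0.6 → 1.6 kcal/mol.
E(C) − E(A) = 1.0 − 1.6 = -0.6 kcal/mol.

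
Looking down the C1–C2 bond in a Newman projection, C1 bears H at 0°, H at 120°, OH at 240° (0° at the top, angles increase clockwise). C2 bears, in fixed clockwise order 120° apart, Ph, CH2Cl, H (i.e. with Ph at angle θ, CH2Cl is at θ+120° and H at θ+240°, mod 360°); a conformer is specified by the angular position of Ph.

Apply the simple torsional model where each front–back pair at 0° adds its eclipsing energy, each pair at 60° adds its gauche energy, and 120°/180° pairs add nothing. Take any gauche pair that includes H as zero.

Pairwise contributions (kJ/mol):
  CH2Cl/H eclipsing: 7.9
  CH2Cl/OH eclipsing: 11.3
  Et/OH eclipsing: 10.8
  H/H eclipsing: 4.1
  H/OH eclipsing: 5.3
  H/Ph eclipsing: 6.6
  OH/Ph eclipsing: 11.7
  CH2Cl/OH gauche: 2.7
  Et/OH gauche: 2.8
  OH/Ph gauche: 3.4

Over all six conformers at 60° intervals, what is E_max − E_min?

Ph at 0° (eclipsed): H(0°)/Ph(0°) eclipsed 6.6; H(120°)/CH2Cl(120°) eclipsed 7.9; OH(240°)/H(240°) eclipsed 5.3 → 19.8 kJ/mol.
Ph at 60° (staggered): OH(240°)/CH2Cl(180°) gauche 2.7 → 2.7 kJ/mol.
Ph at 120° (eclipsed): H(0°)/H(0°) eclipsed 4.1; H(120°)/Ph(120°) eclipsed 6.6; OH(240°)/CH2Cl(240°) eclipsed 11.3 → 22.0 kJ/mol.
Ph at 180° (staggered): OH(240°)/Ph(180°) gauche 3.4; OH(240°)/CH2Cl(300°) gauche 2.7 → 6.1 kJ/mol.
Ph at 240° (eclipsed): H(0°)/CH2Cl(0°) eclipsed 7.9; H(120°)/H(120°) eclipsed 4.1; OH(240°)/Ph(240°) eclipsed 11.7 → 23.7 kJ/mol.
Ph at 300° (staggered): OH(240°)/Ph(300°) gauche 3.4 → 3.4 kJ/mol.
Max at 240° (23.7 kJ/mol), min at 60° (2.7 kJ/mol); barrier = 21.0 kJ/mol.

21.0 kJ/mol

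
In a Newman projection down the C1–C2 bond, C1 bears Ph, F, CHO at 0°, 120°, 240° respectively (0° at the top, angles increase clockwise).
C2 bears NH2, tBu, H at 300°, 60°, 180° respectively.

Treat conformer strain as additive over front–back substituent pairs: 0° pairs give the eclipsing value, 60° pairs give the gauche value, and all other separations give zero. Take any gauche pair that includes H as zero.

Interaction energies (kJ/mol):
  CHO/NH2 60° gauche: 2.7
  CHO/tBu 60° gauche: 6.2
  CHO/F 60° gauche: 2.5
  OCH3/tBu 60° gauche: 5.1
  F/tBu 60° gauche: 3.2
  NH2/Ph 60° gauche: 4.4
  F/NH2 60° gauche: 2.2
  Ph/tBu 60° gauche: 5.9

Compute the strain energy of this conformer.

16.2 kJ/mol

This conformer (staggered): Ph–NH2 gauche, Ph–tBu gauche, F–tBu gauche, CHO–NH2 gauche; 4.4 + 5.9 + 3.2 + 2.7 = 16.2 kJ/mol.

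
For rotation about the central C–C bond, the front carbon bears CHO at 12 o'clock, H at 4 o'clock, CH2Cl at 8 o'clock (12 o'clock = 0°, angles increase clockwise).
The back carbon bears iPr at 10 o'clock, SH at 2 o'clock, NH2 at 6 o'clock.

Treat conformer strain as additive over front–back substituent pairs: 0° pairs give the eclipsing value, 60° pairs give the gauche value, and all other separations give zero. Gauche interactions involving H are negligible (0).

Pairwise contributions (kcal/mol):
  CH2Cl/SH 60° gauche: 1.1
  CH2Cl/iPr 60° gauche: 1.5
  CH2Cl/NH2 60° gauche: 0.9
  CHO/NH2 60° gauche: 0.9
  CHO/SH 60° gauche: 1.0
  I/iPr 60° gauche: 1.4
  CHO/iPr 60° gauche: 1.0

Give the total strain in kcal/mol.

4.4 kcal/mol

This conformer (staggered): CHO(0°)/iPr(300°) gauche 1.0; CHO(0°)/SH(60°) gauche 1.0; CH2Cl(240°)/iPr(300°) gauche 1.5; CH2Cl(240°)/NH2(180°) gauche 0.9 → 4.4 kcal/mol.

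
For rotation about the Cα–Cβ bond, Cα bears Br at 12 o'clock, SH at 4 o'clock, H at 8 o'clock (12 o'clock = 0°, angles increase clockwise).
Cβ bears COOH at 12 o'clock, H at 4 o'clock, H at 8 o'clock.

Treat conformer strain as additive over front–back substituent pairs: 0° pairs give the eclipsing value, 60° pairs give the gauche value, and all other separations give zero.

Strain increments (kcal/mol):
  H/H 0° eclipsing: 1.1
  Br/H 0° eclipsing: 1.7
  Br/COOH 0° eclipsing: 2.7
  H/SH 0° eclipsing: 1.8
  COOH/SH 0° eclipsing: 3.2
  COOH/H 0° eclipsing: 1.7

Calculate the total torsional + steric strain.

5.6 kcal/mol

This conformer (eclipsed): Br–COOH eclipsed, SH–H eclipsed, H–H eclipsed; 2.7 + 1.8 + 1.1 = 5.6 kcal/mol.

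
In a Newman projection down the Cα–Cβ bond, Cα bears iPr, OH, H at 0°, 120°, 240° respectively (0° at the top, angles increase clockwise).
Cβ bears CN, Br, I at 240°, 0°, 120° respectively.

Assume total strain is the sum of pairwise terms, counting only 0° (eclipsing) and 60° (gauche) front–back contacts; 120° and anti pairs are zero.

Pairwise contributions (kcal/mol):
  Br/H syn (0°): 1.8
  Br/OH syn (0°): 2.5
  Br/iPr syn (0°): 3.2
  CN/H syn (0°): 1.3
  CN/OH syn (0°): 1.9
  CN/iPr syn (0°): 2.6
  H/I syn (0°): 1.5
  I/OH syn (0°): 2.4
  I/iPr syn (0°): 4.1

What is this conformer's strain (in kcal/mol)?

This conformer (eclipsed): iPr(0°)/Br(0°) eclipsed 3.2; OH(120°)/I(120°) eclipsed 2.4; H(240°)/CN(240°) eclipsed 1.3 → 6.9 kcal/mol.

6.9 kcal/mol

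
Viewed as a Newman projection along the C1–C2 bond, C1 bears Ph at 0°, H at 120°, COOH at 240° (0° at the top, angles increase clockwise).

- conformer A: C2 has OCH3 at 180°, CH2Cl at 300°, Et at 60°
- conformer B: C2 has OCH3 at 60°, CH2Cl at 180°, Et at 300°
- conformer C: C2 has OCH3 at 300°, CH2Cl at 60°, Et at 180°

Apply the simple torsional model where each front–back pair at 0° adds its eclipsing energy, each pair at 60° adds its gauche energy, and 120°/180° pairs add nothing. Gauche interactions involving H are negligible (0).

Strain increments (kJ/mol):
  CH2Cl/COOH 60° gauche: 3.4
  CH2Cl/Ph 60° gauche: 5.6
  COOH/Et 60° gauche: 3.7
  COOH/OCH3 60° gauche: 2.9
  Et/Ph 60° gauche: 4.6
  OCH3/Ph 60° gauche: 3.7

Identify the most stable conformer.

B

A (staggered): Ph(0°)/CH2Cl(300°) gauche 5.6; Ph(0°)/Et(60°) gauche 4.6; COOH(240°)/OCH3(180°) gauche 2.9; COOH(240°)/CH2Cl(300°) gauche 3.4 → 16.5 kJ/mol.
B (staggered): Ph(0°)/OCH3(60°) gauche 3.7; Ph(0°)/Et(300°) gauche 4.6; COOH(240°)/CH2Cl(180°) gauche 3.4; COOH(240°)/Et(300°) gauche 3.7 → 15.4 kJ/mol.
C (staggered): Ph(0°)/OCH3(300°) gauche 3.7; Ph(0°)/CH2Cl(60°) gauche 5.6; COOH(240°)/OCH3(300°) gauche 2.9; COOH(240°)/Et(180°) gauche 3.7 → 15.9 kJ/mol.
B has the lowest total (15.4 kJ/mol).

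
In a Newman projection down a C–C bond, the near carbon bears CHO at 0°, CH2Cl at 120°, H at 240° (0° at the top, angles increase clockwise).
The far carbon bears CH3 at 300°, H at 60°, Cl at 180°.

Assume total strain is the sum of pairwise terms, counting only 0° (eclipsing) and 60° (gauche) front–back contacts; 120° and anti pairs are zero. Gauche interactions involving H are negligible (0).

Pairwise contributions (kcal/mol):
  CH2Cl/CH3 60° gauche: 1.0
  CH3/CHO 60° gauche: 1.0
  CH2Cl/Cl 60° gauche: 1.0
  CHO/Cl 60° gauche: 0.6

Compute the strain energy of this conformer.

This conformer (staggered): CHO–CH3 gauche, CH2Cl–Cl gauche; 1.0 + 1.0 = 2.0 kcal/mol.

2.0 kcal/mol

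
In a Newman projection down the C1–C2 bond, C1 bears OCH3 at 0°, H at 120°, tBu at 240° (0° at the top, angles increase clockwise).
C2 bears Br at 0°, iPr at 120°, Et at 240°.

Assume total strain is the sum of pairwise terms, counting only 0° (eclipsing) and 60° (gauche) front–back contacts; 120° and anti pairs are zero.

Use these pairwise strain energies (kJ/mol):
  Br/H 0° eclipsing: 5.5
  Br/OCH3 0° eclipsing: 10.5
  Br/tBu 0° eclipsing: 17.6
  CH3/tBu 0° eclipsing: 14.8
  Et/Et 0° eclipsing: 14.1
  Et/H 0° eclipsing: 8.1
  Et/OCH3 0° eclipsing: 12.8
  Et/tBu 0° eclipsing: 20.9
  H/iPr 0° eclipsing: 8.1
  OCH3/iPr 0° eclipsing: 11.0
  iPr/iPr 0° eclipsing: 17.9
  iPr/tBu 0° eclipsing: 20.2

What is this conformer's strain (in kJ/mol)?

39.5 kJ/mol

This conformer (eclipsed): OCH3–Br eclipsed, H–iPr eclipsed, tBu–Et eclipsed; 10.5 + 8.1 + 20.9 = 39.5 kJ/mol.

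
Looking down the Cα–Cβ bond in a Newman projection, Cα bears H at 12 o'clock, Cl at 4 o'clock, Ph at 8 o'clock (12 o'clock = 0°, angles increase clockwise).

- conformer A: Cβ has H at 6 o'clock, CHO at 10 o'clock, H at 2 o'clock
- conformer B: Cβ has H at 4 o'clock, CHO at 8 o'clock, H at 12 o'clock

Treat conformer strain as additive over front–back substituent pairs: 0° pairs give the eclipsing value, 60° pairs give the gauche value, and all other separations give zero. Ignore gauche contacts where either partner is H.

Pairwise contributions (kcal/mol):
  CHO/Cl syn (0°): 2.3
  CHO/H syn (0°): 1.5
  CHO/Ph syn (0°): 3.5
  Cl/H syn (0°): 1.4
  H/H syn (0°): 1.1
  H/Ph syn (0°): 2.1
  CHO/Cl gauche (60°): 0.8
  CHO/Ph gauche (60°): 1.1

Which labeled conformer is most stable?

A is staggered. Ph at 240° is gauche with CHO at 300° (1.1). Total 1.1 kcal/mol.
B is eclipsed. H at 0° is eclipsed with H at 0° (1.1); Cl at 120° is eclipsed with H at 120° (1.4); Ph at 240° is eclipsed with CHO at 240° (3.5). Total 6.0 kcal/mol.
A has the lowest total (1.1 kcal/mol).

A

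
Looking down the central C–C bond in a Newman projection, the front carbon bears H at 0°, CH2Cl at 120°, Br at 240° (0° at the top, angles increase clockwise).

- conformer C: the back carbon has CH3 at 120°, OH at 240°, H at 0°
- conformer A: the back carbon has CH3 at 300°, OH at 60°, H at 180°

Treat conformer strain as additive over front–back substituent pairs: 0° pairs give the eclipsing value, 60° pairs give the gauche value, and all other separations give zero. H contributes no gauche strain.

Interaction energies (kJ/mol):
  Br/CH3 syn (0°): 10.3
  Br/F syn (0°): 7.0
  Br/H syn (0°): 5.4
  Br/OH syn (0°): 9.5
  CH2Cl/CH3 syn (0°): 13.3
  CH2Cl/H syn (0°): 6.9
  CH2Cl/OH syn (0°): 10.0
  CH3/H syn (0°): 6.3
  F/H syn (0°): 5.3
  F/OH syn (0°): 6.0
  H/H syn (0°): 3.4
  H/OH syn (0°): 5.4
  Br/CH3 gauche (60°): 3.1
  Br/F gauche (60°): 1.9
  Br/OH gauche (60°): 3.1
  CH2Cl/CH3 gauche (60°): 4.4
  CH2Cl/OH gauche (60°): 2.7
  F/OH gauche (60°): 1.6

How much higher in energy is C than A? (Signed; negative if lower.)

+20.4 kJ/mol

C (eclipsed): H(0°)/H(0°) eclipsed 3.4; CH2Cl(120°)/CH3(120°) eclipsed 13.3; Br(240°)/OH(240°) eclipsed 9.5 → 26.2 kJ/mol.
A (staggered): CH2Cl(120°)/OH(60°) gauche 2.7; Br(240°)/CH3(300°) gauche 3.1 → 5.8 kJ/mol.
E(C) − E(A) = 26.2 − 5.8 = +20.4 kJ/mol.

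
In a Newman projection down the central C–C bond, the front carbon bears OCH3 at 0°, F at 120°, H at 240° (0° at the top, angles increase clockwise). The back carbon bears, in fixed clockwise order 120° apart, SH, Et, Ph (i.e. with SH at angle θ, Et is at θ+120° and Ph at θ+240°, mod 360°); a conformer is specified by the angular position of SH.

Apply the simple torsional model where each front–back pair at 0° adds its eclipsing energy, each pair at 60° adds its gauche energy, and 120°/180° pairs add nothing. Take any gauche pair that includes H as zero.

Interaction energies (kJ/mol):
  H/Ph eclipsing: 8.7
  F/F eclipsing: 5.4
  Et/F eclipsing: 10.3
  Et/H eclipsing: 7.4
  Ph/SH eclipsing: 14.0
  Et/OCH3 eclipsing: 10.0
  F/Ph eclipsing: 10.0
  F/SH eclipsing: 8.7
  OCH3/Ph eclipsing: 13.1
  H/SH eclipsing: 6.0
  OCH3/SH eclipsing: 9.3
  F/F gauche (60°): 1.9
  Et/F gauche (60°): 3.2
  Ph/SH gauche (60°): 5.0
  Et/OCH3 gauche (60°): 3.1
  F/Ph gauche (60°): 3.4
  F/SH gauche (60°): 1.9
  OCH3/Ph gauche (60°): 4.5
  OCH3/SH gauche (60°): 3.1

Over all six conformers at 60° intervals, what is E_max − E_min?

SH at 0° (eclipsed): OCH3(0°)/SH(0°) eclipsed 9.3; F(120°)/Et(120°) eclipsed 10.3; H(240°)/Ph(240°) eclipsed 8.7 → 28.3 kJ/mol.
SH at 60° (staggered): OCH3(0°)/SH(60°) gauche 3.1; OCH3(0°)/Ph(300°) gauche 4.5; F(120°)/SH(60°) gauche 1.9; F(120°)/Et(180°) gauche 3.2 → 12.7 kJ/mol.
SH at 120° (eclipsed): OCH3(0°)/Ph(0°) eclipsed 13.1; F(120°)/SH(120°) eclipsed 8.7; H(240°)/Et(240°) eclipsed 7.4 → 29.2 kJ/mol.
SH at 180° (staggered): OCH3(0°)/Et(300°) gauche 3.1; OCH3(0°)/Ph(60°) gauche 4.5; F(120°)/SH(180°) gauche 1.9; F(120°)/Ph(60°) gauche 3.4 → 12.9 kJ/mol.
SH at 240° (eclipsed): OCH3(0°)/Et(0°) eclipsed 10.0; F(120°)/Ph(120°) eclipsed 10.0; H(240°)/SH(240°) eclipsed 6.0 → 26.0 kJ/mol.
SH at 300° (staggered): OCH3(0°)/SH(300°) gauche 3.1; OCH3(0°)/Et(60°) gauche 3.1; F(120°)/Et(60°) gauche 3.2; F(120°)/Ph(180°) gauche 3.4 → 12.8 kJ/mol.
Max at 120° (29.2 kJ/mol), min at 60° (12.7 kJ/mol); barrier = 16.5 kJ/mol.

16.5 kJ/mol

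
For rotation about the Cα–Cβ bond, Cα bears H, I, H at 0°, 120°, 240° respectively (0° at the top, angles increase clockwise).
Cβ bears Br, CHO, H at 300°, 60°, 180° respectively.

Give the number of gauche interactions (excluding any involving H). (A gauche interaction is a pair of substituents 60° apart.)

Non-H gauche pairs: I(120°)/CHO(60°) — 1 interaction.

1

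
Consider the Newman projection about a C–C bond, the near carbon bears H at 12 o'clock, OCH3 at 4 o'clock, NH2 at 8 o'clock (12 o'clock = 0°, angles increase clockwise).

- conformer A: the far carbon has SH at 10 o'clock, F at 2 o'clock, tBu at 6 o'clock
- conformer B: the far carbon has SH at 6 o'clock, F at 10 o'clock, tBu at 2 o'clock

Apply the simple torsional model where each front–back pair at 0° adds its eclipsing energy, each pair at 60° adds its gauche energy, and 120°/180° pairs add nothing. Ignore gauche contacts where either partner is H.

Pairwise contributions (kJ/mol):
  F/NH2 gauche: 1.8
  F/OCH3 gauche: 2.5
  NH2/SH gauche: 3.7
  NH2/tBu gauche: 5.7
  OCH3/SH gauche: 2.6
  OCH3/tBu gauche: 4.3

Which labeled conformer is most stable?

A (staggered): OCH3(120°)/F(60°) gauche 2.5; OCH3(120°)/tBu(180°) gauche 4.3; NH2(240°)/SH(300°) gauche 3.7; NH2(240°)/tBu(180°) gauche 5.7 → 16.2 kJ/mol.
B (staggered): OCH3(120°)/SH(180°) gauche 2.6; OCH3(120°)/tBu(60°) gauche 4.3; NH2(240°)/SH(180°) gauche 3.7; NH2(240°)/F(300°) gauche 1.8 → 12.4 kJ/mol.
B has the lowest total (12.4 kJ/mol).

B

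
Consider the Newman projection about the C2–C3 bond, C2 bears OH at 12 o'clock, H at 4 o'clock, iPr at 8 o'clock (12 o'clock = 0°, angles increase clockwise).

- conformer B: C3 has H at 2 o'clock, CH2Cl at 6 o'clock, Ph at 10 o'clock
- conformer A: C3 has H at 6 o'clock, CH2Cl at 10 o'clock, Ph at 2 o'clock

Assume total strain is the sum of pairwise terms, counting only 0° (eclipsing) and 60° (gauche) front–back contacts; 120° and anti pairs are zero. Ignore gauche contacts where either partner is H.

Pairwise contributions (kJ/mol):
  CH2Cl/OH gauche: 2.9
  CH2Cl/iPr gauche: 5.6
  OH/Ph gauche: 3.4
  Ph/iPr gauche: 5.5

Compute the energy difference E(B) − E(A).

+2.6 kJ/mol

B (staggered): OH–Ph gauche, iPr–CH2Cl gauche, iPr–Ph gauche; 3.4 + 5.6 + 5.5 = 14.5 kJ/mol.
A (staggered): OH–CH2Cl gauche, OH–Ph gauche, iPr–CH2Cl gauche; 2.9 + 3.4 + 5.6 = 11.9 kJ/mol.
E(B) − E(A) = 14.5 − 11.9 = +2.6 kJ/mol.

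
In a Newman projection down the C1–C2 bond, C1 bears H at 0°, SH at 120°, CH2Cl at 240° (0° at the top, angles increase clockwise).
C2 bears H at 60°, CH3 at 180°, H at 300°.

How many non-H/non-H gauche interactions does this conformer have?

2

Non-H gauche pairs: SH(120°)/CH3(180°); CH2Cl(240°)/CH3(180°) — 2 interactions.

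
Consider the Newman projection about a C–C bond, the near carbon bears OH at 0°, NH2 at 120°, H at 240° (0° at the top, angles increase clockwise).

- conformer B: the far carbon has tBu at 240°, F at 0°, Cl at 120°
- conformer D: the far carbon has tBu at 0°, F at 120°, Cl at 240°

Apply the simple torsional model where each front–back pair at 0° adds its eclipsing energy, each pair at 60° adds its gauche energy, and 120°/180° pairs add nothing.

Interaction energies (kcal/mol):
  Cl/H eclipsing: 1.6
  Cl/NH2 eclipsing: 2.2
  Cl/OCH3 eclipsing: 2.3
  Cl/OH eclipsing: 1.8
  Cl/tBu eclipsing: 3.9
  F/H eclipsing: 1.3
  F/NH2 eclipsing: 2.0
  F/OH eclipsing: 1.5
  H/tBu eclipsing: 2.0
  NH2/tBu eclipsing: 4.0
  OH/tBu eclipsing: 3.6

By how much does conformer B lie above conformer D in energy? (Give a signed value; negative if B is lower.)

-1.5 kcal/mol

B (eclipsed): OH(0°)/F(0°) eclipsed 1.5; NH2(120°)/Cl(120°) eclipsed 2.2; H(240°)/tBu(240°) eclipsed 2.0 → 5.7 kcal/mol.
D (eclipsed): OH(0°)/tBu(0°) eclipsed 3.6; NH2(120°)/F(120°) eclipsed 2.0; H(240°)/Cl(240°) eclipsed 1.6 → 7.2 kcal/mol.
E(B) − E(D) = 5.7 − 7.2 = -1.5 kcal/mol.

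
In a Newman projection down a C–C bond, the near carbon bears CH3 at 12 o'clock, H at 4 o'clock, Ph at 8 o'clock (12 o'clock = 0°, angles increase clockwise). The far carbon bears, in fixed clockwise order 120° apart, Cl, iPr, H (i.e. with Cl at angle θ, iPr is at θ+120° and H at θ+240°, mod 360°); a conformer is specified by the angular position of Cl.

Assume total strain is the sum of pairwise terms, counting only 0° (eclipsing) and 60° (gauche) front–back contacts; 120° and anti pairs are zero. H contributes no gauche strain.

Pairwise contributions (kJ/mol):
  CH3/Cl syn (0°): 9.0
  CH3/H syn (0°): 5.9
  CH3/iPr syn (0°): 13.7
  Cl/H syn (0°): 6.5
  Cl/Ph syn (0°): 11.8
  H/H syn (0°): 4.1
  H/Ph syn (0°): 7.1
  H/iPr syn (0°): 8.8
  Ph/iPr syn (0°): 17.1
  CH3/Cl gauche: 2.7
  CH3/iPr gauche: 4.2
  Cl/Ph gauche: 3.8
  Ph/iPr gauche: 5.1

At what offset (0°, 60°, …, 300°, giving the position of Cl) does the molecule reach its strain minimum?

60°

Cl at 0° (eclipsed): CH3–Cl eclipsed, H–iPr eclipsed, Ph–H eclipsed; 9.0 + 8.8 + 7.1 = 24.9 kJ/mol.
Cl at 60° (staggered): CH3–Cl gauche, Ph–iPr gauche; 2.7 + 5.1 = 7.8 kJ/mol.
Cl at 120° (eclipsed): CH3–H eclipsed, H–Cl eclipsed, Ph–iPr eclipsed; 5.9 + 6.5 + 17.1 = 29.5 kJ/mol.
Cl at 180° (staggered): CH3–iPr gauche, Ph–Cl gauche, Ph–iPr gauche; 4.2 + 3.8 + 5.1 = 13.1 kJ/mol.
Cl at 240° (eclipsed): CH3–iPr eclipsed, H–H eclipsed, Ph–Cl eclipsed; 13.7 + 4.1 + 11.8 = 29.6 kJ/mol.
Cl at 300° (staggered): CH3–Cl gauche, CH3–iPr gauche, Ph–Cl gauche; 2.7 + 4.2 + 3.8 = 10.7 kJ/mol.
The minimum (7.8 kJ/mol) occurs with Cl at 60°.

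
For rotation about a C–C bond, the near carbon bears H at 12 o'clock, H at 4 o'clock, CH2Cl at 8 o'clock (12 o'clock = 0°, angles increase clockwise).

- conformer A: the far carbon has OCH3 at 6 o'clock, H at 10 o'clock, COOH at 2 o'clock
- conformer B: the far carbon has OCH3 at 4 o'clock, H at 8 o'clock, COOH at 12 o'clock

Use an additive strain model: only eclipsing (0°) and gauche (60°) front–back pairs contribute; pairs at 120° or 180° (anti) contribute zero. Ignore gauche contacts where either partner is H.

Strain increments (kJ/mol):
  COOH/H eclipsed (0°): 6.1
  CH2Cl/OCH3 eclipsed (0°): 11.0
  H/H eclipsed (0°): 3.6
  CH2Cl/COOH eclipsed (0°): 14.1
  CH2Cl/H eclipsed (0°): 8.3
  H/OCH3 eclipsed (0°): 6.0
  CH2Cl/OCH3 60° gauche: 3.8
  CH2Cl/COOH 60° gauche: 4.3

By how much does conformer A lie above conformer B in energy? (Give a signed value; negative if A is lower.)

-16.6 kJ/mol

A (staggered): CH2Cl(240°)/OCH3(180°) gauche 3.8 → 3.8 kJ/mol.
B (eclipsed): H(0°)/COOH(0°) eclipsed 6.1; H(120°)/OCH3(120°) eclipsed 6.0; CH2Cl(240°)/H(240°) eclipsed 8.3 → 20.4 kJ/mol.
E(A) − E(B) = 3.8 − 20.4 = -16.6 kJ/mol.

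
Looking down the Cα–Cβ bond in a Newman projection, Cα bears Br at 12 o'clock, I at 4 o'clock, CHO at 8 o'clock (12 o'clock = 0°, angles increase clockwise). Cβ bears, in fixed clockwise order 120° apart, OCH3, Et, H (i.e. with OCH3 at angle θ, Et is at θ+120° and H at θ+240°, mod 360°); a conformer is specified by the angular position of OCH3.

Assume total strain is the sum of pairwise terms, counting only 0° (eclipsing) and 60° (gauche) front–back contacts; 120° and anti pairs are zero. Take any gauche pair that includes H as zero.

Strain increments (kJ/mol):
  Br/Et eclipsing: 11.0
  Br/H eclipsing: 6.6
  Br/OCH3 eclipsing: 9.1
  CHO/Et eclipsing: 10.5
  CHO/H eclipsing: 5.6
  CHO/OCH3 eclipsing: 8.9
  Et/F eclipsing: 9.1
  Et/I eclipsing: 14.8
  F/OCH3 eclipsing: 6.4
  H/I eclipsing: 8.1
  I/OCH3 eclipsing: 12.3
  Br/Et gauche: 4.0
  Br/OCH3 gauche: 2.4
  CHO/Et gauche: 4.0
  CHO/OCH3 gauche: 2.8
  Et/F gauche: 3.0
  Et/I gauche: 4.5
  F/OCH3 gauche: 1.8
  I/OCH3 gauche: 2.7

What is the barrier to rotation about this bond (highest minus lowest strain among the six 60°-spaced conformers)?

OCH3 at 0° (eclipsed): Br–OCH3 eclipsed, I–Et eclipsed, CHO–H eclipsed; 9.1 + 14.8 + 5.6 = 29.5 kJ/mol.
OCH3 at 60° (staggered): Br–OCH3 gauche, I–OCH3 gauche, I–Et gauche, CHO–Et gauche; 2.4 + 2.7 + 4.5 + 4.0 = 13.6 kJ/mol.
OCH3 at 120° (eclipsed): Br–H eclipsed, I–OCH3 eclipsed, CHO–Et eclipsed; 6.6 + 12.3 + 10.5 = 29.4 kJ/mol.
OCH3 at 180° (staggered): Br–Et gauche, I–OCH3 gauche, CHO–OCH3 gauche, CHO–Et gauche; 4.0 + 2.7 + 2.8 + 4.0 = 13.5 kJ/mol.
OCH3 at 240° (eclipsed): Br–Et eclipsed, I–H eclipsed, CHO–OCH3 eclipsed; 11.0 + 8.1 + 8.9 = 28.0 kJ/mol.
OCH3 at 300° (staggered): Br–OCH3 gauche, Br–Et gauche, I–Et gauche, CHO–OCH3 gauche; 2.4 + 4.0 + 4.5 + 2.8 = 13.7 kJ/mol.
Max at 0° (29.5 kJ/mol), min at 180° (13.5 kJ/mol); barrier = 16.0 kJ/mol.

16.0 kJ/mol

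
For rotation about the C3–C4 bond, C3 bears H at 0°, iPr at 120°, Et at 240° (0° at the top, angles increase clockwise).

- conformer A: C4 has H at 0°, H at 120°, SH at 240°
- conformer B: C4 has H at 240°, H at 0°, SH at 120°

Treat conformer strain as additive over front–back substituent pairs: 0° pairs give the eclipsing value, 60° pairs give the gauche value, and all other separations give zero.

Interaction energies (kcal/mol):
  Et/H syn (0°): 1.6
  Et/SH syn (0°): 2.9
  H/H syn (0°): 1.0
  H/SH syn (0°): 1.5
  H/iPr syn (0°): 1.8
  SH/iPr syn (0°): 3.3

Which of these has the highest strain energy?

B

A (eclipsed): H–H eclipsed, iPr–H eclipsed, Et–SH eclipsed; 1.0 + 1.8 + 2.9 = 5.7 kcal/mol.
B (eclipsed): H–H eclipsed, iPr–SH eclipsed, Et–H eclipsed; 1.0 + 3.3 + 1.6 = 5.9 kcal/mol.
B has the highest total (5.9 kcal/mol).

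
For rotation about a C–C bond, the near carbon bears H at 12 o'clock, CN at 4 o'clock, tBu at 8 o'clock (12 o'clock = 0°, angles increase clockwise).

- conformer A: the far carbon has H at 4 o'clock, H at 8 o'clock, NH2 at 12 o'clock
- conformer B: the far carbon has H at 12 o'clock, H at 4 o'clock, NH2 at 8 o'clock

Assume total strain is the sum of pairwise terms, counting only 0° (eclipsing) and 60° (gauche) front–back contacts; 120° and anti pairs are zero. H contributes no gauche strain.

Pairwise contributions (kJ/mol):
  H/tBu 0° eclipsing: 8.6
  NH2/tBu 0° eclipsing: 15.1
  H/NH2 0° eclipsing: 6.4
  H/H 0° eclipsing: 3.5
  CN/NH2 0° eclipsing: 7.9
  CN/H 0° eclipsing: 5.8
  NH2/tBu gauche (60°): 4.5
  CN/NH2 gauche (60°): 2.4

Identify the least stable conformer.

A is eclipsed. H at 0° is eclipsed with NH2 at 0° (6.4); CN at 120° is eclipsed with H at 120° (5.8); tBu at 240° is eclipsed with H at 240° (8.6). Total 20.8 kJ/mol.
B is eclipsed. H at 0° is eclipsed with H at 0° (3.5); CN at 120° is eclipsed with H at 120° (5.8); tBu at 240° is eclipsed with NH2 at 240° (15.1). Total 24.4 kJ/mol.
B has the highest total (24.4 kJ/mol).

B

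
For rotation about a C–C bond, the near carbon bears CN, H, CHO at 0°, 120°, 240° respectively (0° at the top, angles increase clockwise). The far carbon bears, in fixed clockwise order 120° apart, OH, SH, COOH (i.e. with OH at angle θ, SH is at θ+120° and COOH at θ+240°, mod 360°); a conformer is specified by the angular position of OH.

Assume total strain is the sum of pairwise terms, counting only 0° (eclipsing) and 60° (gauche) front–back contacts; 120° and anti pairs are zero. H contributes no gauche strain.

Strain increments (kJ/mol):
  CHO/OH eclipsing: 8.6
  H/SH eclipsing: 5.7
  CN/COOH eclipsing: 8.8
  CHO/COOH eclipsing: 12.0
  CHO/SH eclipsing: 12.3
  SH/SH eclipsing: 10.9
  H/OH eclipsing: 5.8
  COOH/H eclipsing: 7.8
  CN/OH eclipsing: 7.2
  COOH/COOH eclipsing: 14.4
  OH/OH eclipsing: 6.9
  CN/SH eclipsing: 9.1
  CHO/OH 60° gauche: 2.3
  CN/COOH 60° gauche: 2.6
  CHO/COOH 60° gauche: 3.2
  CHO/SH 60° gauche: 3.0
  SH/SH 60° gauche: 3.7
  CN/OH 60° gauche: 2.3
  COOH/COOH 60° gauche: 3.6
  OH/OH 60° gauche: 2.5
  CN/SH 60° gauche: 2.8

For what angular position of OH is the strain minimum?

OH at 0° is eclipsed. CN at 0° is eclipsed with OH at 0° (7.2); H at 120° is eclipsed with SH at 120° (5.7); CHO at 240° is eclipsed with COOH at 240° (12.0). Total 24.9 kJ/mol.
OH at 60° is staggered. CN at 0° is gauche with OH at 60° (2.3); CN at 0° is gauche with COOH at 300° (2.6); CHO at 240° is gauche with SH at 180° (3.0); CHO at 240° is gauche with COOH at 300° (3.2). Total 11.1 kJ/mol.
OH at 120° is eclipsed. CN at 0° is eclipsed with COOH at 0° (8.8); H at 120° is eclipsed with OH at 120° (5.8); CHO at 240° is eclipsed with SH at 240° (12.3). Total 26.9 kJ/mol.
OH at 180° is staggered. CN at 0° is gauche with SH at 300° (2.8); CN at 0° is gauche with COOH at 60° (2.6); CHO at 240° is gauche with OH at 180° (2.3); CHO at 240° is gauche with SH at 300° (3.0). Total 10.7 kJ/mol.
OH at 240° is eclipsed. CN at 0° is eclipsed with SH at 0° (9.1); H at 120° is eclipsed with COOH at 120° (7.8); CHO at 240° is eclipsed with OH at 240° (8.6). Total 25.5 kJ/mol.
OH at 300° is staggered. CN at 0° is gauche with OH at 300° (2.3); CN at 0° is gauche with SH at 60° (2.8); CHO at 240° is gauche with OH at 300° (2.3); CHO at 240° is gauche with COOH at 180° (3.2). Total 10.6 kJ/mol.
The minimum (10.6 kJ/mol) occurs with OH at 300°.

300°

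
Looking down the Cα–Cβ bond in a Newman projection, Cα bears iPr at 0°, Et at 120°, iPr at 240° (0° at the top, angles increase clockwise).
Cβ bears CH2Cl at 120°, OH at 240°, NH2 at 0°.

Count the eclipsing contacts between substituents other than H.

3

Non-H eclipsing pairs: iPr(0°)/NH2(0°); Et(120°)/CH2Cl(120°); iPr(240°)/OH(240°) — 3 interactions.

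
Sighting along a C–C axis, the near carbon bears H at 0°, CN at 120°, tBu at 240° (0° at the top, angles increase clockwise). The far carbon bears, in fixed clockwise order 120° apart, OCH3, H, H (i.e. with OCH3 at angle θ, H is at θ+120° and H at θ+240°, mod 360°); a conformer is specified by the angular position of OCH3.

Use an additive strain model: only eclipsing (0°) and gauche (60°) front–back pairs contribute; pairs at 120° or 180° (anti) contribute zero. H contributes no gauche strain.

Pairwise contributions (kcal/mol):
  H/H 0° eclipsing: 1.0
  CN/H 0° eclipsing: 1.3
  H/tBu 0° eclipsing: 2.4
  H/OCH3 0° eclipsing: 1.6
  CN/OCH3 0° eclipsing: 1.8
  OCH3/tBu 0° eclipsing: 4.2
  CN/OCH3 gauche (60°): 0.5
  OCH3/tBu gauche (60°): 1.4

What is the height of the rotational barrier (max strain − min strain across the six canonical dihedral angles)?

6.0 kcal/mol

OCH3 at 0° (eclipsed): H(0°)/OCH3(0°) eclipsed 1.6; CN(120°)/H(120°) eclipsed 1.3; tBu(240°)/H(240°) eclipsed 2.4 → 5.3 kcal/mol.
OCH3 at 60° (staggered): CN(120°)/OCH3(60°) gauche 0.5 → 0.5 kcal/mol.
OCH3 at 120° (eclipsed): H(0°)/H(0°) eclipsed 1.0; CN(120°)/OCH3(120°) eclipsed 1.8; tBu(240°)/H(240°) eclipsed 2.4 → 5.2 kcal/mol.
OCH3 at 180° (staggered): CN(120°)/OCH3(180°) gauche 0.5; tBu(240°)/OCH3(180°) gauche 1.4 → 1.9 kcal/mol.
OCH3 at 240° (eclipsed): H(0°)/H(0°) eclipsed 1.0; CN(120°)/H(120°) eclipsed 1.3; tBu(240°)/OCH3(240°) eclipsed 4.2 → 6.5 kcal/mol.
OCH3 at 300° (staggered): tBu(240°)/OCH3(300°) gauche 1.4 → 1.4 kcal/mol.
Max at 240° (6.5 kcal/mol), min at 60° (0.5 kcal/mol); barrier = 6.0 kcal/mol.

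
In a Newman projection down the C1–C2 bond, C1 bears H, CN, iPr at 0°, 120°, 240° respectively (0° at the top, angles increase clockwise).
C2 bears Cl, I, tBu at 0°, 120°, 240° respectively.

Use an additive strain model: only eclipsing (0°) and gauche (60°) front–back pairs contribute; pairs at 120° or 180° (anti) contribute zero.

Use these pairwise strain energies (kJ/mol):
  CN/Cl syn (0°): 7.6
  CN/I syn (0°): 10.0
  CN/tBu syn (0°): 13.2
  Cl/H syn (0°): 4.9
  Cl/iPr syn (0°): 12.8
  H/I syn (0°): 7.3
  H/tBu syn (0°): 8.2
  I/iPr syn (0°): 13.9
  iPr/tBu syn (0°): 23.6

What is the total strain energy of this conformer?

This conformer (eclipsed): H(0°)/Cl(0°) eclipsed 4.9; CN(120°)/I(120°) eclipsed 10.0; iPr(240°)/tBu(240°) eclipsed 23.6 → 38.5 kJ/mol.

38.5 kJ/mol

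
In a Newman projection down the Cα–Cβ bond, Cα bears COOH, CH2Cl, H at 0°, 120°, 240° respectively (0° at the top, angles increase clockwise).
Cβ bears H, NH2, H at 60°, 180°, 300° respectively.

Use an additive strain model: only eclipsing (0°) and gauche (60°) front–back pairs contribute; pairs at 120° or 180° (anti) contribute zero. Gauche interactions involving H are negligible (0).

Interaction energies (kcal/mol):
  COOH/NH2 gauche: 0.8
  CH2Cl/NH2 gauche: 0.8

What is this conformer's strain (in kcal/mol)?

0.8 kcal/mol

This conformer (staggered): CH2Cl–NH2 gauche; 0.8 = 0.8 kcal/mol.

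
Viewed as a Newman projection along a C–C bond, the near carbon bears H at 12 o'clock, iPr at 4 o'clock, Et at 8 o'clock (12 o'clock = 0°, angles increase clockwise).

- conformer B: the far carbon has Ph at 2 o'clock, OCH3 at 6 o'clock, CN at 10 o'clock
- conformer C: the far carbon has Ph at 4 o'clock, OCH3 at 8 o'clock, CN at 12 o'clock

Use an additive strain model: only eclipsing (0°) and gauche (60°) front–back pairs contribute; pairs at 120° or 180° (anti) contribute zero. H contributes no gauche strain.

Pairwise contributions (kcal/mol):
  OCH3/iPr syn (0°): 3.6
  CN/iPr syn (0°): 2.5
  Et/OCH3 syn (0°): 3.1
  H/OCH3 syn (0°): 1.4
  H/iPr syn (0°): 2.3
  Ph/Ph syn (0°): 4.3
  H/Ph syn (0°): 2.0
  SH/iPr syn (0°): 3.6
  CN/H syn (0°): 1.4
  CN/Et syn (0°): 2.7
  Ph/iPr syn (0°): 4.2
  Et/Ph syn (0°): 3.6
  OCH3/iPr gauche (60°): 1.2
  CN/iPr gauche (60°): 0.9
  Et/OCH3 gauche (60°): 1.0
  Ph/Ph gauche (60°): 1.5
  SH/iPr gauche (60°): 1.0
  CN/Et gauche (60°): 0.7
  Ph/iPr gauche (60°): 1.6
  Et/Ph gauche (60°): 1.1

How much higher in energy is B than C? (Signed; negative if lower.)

B is staggered. iPr at 120° is gauche with Ph at 60° (1.6); iPr at 120° is gauche with OCH3 at 180° (1.2); Et at 240° is gauche with OCH3 at 180° (1.0); Et at 240° is gauche with CN at 300° (0.7). Total 4.5 kcal/mol.
C is eclipsed. H at 0° is eclipsed with CN at 0° (1.4); iPr at 120° is eclipsed with Ph at 120° (4.2); Et at 240° is eclipsed with OCH3 at 240° (3.1). Total 8.7 kcal/mol.
E(B) − E(C) = 4.5 − 8.7 = -4.2 kcal/mol.

-4.2 kcal/mol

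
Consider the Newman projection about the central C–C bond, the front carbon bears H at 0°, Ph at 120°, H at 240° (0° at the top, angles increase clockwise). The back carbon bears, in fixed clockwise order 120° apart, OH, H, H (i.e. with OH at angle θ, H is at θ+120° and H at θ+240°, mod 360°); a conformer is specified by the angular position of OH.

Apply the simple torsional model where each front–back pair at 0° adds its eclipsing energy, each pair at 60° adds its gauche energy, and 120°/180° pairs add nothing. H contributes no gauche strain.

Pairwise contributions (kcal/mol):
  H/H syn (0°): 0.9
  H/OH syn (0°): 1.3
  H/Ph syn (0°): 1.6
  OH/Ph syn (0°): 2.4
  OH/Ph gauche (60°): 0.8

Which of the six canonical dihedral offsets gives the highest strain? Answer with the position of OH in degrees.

120°

OH at 0° (eclipsed): H(0°)/OH(0°) eclipsed 1.3; Ph(120°)/H(120°) eclipsed 1.6; H(240°)/H(240°) eclipsed 0.9 → 3.8 kcal/mol.
OH at 60° (staggered): Ph(120°)/OH(60°) gauche 0.8 → 0.8 kcal/mol.
OH at 120° (eclipsed): H(0°)/H(0°) eclipsed 0.9; Ph(120°)/OH(120°) eclipsed 2.4; H(240°)/H(240°) eclipsed 0.9 → 4.2 kcal/mol.
OH at 180° (staggered): Ph(120°)/OH(180°) gauche 0.8 → 0.8 kcal/mol.
OH at 240° (eclipsed): H(0°)/H(0°) eclipsed 0.9; Ph(120°)/H(120°) eclipsed 1.6; H(240°)/OH(240°) eclipsed 1.3 → 3.8 kcal/mol.
OH at 300° (staggered): no non-H gauche contacts → 0.0 kcal/mol.
The maximum (4.2 kcal/mol) occurs with OH at 120°.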